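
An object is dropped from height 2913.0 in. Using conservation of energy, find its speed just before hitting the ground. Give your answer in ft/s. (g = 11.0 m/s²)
mgh = ½mv² → v = √(2gh) = √(2×11.0×73.99) = 40.35 m/s = 132.4 ft/s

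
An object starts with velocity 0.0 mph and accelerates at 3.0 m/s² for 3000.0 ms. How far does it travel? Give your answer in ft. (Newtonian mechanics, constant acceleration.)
d = v₀t + ½at² (with unit conversion) = 44.29 ft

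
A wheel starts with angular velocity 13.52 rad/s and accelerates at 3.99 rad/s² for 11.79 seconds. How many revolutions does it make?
θ = ω₀t + ½αt² = 13.52×11.79 + ½×3.99×11.79² = 436.71 rad
Revolutions = θ/(2π) = 436.71/(2π) = 69.51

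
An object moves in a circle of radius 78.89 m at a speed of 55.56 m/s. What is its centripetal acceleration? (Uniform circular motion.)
a_c = v²/r = 55.56²/78.89 = 3086.91/78.89 = 39.13 m/s²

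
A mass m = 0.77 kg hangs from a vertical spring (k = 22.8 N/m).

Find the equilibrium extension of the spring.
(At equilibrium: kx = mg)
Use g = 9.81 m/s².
x_eq = mg/k = 0.77×9.81/22.8 = 0.3313 m = 33.13 cm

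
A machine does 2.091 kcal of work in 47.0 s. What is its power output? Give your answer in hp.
P = W/t = 8749 J / 47 s = 186.1 W = 0.2496 hp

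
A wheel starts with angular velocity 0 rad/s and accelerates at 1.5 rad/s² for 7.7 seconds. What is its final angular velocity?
ω = ω₀ + αt = 0 + 1.5 × 7.7 = 11.55 rad/s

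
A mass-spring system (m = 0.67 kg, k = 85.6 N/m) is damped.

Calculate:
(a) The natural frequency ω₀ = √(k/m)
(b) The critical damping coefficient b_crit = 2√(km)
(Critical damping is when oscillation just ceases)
ω₀ = √(k/m) = √(85.6/0.67) = 11.3 rad/s
b_crit = 2√(km) = 2√(85.6×0.67) = 15.15 kg/s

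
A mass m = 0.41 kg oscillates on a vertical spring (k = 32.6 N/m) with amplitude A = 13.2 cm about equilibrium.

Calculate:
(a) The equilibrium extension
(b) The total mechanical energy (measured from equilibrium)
x_eq = mg/k = 0.41×9.81/32.6 = 0.1234 m = 12.34 cm
E = ½kA² = ½×32.6×(0.132)² = 0.284 J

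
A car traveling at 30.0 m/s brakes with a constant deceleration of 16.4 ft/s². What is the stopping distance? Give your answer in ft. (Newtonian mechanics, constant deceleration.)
d = v₀² / (2a) (with unit conversion) = 295.4 ft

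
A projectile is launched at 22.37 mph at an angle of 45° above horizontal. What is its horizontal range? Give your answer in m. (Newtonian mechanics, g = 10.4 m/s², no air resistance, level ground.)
R = v₀² sin(2θ) / g (with unit conversion) = 9.616 m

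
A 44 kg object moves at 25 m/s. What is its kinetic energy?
KE = ½mv² = ½×44×25² = 13750.0 J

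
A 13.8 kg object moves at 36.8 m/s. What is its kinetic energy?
KE = ½mv² = ½×13.8×36.8² = 9344.256 J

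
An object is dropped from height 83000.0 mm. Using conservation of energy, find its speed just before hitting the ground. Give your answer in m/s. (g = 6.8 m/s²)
mgh = ½mv² → v = √(2gh) = √(2×6.8×83) = 33.6 m/s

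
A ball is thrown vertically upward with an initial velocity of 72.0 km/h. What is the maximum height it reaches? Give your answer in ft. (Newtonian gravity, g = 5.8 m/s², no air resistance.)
h_max = v₀²/(2g) (with unit conversion) = 113.1 ft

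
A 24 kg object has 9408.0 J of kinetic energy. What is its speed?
KE = ½mv² → v = √(2KE/m) = √(2×9408.0/24) = 28.0 m/s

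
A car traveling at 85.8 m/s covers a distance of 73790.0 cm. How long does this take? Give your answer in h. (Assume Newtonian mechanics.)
t = d/v (with unit conversion) = 0.002389 h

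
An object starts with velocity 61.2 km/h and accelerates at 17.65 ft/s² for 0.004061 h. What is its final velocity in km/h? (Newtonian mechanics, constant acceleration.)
v = v₀ + at (with unit conversion) = 344.3 km/h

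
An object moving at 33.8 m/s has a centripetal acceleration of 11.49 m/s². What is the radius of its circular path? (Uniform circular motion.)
r = v²/a_c = 33.8²/11.49 = 99.43 m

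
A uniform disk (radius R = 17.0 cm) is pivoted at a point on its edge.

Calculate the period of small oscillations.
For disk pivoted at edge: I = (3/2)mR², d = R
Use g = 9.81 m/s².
I/m = (3/2)R² = 0.04335 m²; d = R = 0.17 m
T = 2π√((3/2)R²/(gR)) = 2π√(3R/(2g)) = 1.013 s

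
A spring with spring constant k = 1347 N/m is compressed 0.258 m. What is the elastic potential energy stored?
PE = ½kx² = ½×1347×0.258² = 44.83 J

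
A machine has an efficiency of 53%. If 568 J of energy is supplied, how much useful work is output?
W_out = η × W_in = 0.53 × 568 = 301.04 J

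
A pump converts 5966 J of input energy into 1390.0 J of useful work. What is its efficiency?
η = W_out/W_in = 1390.0/5966 = 0.233 = 23.3%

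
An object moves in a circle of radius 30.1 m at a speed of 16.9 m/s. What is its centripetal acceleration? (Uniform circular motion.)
a_c = v²/r = 16.9²/30.1 = 285.61/30.1 = 9.49 m/s²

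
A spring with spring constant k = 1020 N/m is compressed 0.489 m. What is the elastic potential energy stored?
PE = ½kx² = ½×1020×0.489² = 122.0 J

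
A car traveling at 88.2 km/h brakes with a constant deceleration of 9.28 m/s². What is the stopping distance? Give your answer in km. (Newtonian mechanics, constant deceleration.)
d = v₀² / (2a) (with unit conversion) = 0.03234 km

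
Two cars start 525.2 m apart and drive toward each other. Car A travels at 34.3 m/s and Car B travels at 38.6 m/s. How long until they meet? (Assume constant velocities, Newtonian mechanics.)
Combined speed: v_combined = 34.3 + 38.6 = 72.9 m/s
Time to meet: t = d/72.9 = 525.2/72.9 = 7.2 s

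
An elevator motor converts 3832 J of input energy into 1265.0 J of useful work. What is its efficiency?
η = W_out/W_in = 1265.0/3832 = 0.3301 = 33.01%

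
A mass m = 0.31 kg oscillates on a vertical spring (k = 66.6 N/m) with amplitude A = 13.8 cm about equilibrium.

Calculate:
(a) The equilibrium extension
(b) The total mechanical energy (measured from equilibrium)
x_eq = mg/k = 0.31×9.81/66.6 = 0.04566 m = 4.566 cm
E = ½kA² = ½×66.6×(0.138)² = 0.6342 J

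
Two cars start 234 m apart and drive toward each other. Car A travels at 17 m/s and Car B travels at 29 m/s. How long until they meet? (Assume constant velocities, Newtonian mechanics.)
Combined speed: v_combined = 17 + 29 = 46 m/s
Time to meet: t = d/46 = 234/46 = 5.09 s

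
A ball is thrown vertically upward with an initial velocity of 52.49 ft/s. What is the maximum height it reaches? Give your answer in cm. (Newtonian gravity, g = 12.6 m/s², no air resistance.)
h_max = v₀²/(2g) (with unit conversion) = 1016.0 cm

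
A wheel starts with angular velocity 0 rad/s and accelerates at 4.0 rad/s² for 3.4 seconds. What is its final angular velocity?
ω = ω₀ + αt = 0 + 4.0 × 3.4 = 13.6 rad/s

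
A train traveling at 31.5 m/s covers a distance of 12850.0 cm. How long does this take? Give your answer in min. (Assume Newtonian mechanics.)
t = d/v (with unit conversion) = 0.06799 min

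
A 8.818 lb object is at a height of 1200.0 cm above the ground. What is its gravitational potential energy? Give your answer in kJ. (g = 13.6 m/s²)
PE = mgh = 4 kg × 13.6 m/s² × 12 m = 652.8 J = 0.6528 kJ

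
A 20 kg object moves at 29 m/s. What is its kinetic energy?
KE = ½mv² = ½×20×29² = 8410.0 J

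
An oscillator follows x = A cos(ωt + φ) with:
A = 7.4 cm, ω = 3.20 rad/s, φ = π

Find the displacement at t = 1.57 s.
x = A cos(ωt + φ) = 7.4×cos(3.2×1.57 + π) = -2.269 cm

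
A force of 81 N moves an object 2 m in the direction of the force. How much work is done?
W = Fd = 81×2 = 162.0 J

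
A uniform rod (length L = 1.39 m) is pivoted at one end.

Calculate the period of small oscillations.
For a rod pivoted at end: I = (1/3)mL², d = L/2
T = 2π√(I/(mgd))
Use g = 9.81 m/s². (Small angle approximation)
I/m = (1/3)L² = 0.644 m²; d = L/2 = 0.695 m
T = 2π√(I/(mgd)) = 2π√(0.644/(9.81×0.695)) = 1.931 s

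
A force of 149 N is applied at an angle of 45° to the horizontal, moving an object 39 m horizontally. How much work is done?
W = Fd cosθ = 149×39×cos(45°) = 4109.0 J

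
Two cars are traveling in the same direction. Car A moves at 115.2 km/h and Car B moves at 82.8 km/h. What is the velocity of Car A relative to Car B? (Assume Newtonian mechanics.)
v_rel = v_A - v_B = 115.2 - 82.8 = 32.4 km/h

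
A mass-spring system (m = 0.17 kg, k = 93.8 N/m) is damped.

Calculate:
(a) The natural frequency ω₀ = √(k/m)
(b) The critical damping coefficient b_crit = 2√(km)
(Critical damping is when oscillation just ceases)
ω₀ = √(k/m) = √(93.8/0.17) = 23.49 rad/s
b_crit = 2√(km) = 2√(93.8×0.17) = 7.986 kg/s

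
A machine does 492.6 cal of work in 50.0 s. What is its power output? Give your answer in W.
P = W/t = 2061 J / 50 s = 41.22 W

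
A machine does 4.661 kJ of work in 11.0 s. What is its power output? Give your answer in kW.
P = W/t = 4661 J / 11 s = 423.7 W = 0.4237 kW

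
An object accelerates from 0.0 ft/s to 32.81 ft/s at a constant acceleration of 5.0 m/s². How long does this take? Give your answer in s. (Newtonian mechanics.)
t = (v - v₀)/a (with unit conversion) = 2.0 s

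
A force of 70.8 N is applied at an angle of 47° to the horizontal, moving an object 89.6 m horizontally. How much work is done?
W = Fd cosθ = 70.8×89.6×cos(47°) = 4326.4 J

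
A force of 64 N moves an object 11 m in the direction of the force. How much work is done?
W = Fd = 64×11 = 704.0 J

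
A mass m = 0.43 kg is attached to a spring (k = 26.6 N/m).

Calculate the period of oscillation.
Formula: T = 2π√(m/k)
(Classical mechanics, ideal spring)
T = 2π√(m/k) = 2π√(0.43/26.6) = 0.7989 s; f = 1/T = 1.252 Hz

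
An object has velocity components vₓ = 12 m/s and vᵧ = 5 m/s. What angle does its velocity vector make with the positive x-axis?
θ = arctan(vᵧ/vₓ) = arctan(5/12) = 22.62°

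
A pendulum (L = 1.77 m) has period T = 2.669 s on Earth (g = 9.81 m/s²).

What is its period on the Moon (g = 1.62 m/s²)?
T = 2π√(L/g), so T_moon/T_earth = √(g_earth/g_moon)
T_moon = 2π√(1.77/1.62) = 6.568 s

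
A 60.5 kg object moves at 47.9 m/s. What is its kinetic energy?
KE = ½mv² = ½×60.5×47.9² = 69405.9 J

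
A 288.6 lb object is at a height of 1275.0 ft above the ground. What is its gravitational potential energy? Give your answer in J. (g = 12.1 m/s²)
PE = mgh = 130.9 kg × 12.1 m/s² × 388.6 m = 6.156e+05 J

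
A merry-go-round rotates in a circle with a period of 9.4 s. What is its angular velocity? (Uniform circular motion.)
ω = 2π/T = 2π/9.4 = 0.6684 rad/s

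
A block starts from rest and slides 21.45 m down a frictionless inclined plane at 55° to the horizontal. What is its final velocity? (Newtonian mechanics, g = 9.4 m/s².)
a = g sin(θ) = 9.4 × sin(55°) = 7.7 m/s²
v = √(2ad) = √(2 × 7.7 × 21.45) = 18.18 m/s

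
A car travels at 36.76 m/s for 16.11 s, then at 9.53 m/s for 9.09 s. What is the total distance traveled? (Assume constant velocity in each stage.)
d₁ = v₁t₁ = 36.76 × 16.11 = 592.204 m
d₂ = v₂t₂ = 9.53 × 9.09 = 86.6277 m
d_total = 592.204 + 86.6277 = 678.83 m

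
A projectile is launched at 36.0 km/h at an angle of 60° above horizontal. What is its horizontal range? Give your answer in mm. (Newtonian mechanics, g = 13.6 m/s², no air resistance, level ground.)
R = v₀² sin(2θ) / g (with unit conversion) = 6368.0 mm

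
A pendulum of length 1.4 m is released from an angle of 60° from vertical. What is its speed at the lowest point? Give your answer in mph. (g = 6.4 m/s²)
h = L(1 − cosθ) = 1.4×(1 − cos60°) = 0.7 m
v = √(2gh) = √(2×6.4×0.7) = 2.993 m/s = 6.696 mph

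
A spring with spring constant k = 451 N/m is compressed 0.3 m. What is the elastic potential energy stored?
PE = ½kx² = ½×451×0.3² = 20.29 J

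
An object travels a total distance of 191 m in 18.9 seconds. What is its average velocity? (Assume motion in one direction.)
v_avg = Δd / Δt = 191 / 18.9 = 10.11 m/s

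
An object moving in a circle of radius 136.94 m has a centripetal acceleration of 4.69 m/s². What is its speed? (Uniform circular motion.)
v = √(a_c × r) = √(4.69 × 136.94) = 25.34 m/s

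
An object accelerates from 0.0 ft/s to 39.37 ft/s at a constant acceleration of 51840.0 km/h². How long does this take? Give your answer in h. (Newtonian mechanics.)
t = (v - v₀)/a (with unit conversion) = 0.0008333 h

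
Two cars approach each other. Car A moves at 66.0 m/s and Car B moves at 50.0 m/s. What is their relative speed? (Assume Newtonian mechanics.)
v_rel = v_A + v_B = 66.0 + 50.0 = 116.0 m/s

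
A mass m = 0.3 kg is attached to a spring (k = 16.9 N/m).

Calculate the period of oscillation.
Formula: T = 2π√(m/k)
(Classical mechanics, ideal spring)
T = 2π√(m/k) = 2π√(0.3/16.9) = 0.8371 s; f = 1/T = 1.195 Hz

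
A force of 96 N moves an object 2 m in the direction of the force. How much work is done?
W = Fd = 96×2 = 192.0 J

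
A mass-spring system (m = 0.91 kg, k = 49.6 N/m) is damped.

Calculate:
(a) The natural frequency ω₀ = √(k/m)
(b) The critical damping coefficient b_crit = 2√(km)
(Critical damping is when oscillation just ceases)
ω₀ = √(k/m) = √(49.6/0.91) = 7.383 rad/s
b_crit = 2√(km) = 2√(49.6×0.91) = 13.44 kg/s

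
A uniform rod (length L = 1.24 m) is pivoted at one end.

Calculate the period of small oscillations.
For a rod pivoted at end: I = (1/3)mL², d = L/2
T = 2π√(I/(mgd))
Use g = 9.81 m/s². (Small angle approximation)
I/m = (1/3)L² = 0.5125 m²; d = L/2 = 0.62 m
T = 2π√(I/(mgd)) = 2π√(0.5125/(9.81×0.62)) = 1.824 s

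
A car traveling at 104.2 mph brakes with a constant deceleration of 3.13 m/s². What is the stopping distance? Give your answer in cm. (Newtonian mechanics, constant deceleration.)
d = v₀² / (2a) (with unit conversion) = 34660.0 cm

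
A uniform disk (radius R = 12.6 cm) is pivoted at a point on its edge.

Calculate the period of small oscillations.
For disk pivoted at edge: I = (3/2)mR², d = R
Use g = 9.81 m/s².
I/m = (3/2)R² = 0.02381 m²; d = R = 0.126 m
T = 2π√((3/2)R²/(gR)) = 2π√(3R/(2g)) = 0.8721 s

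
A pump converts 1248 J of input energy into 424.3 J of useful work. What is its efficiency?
η = W_out/W_in = 424.3/1248 = 0.34 = 34.0%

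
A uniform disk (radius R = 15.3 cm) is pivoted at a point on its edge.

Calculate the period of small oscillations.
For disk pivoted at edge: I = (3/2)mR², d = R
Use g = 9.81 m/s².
I/m = (3/2)R² = 0.03511 m²; d = R = 0.153 m
T = 2π√((3/2)R²/(gR)) = 2π√(3R/(2g)) = 0.961 s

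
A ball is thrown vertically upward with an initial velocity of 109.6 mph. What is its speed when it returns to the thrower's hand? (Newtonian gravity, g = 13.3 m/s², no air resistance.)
By conservation of energy, the ball returns at the same speed = 109.6 mph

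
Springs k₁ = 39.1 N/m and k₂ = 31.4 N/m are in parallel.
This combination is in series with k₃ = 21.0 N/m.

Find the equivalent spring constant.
k₁₂ = k₁ + k₂ = 70.5 N/m (parallel)
1/k_eq = 1/k₁₂ + 1/k₃ → k_eq = 16.18 N/m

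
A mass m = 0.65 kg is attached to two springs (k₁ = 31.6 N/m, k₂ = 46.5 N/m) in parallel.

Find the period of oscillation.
k_eq = k₁+k₂ = 78.1 N/m
T = 2π√(m/k_eq) = 2π√(0.65/78.1) = 0.5732 s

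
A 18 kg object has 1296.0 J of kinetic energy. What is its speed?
KE = ½mv² → v = √(2KE/m) = √(2×1296.0/18) = 12.0 m/s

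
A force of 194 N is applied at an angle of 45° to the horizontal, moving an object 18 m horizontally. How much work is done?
W = Fd cosθ = 194×18×cos(45°) = 2469.2 J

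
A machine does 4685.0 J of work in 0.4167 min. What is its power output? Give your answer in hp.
P = W/t = 4685 J / 25 s = 187.4 W = 0.2513 hp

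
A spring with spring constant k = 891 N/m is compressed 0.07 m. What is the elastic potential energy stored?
PE = ½kx² = ½×891×0.07² = 2.183 J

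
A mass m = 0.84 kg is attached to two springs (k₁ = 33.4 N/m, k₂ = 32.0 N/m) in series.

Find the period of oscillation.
k_eq = k₁k₂/(k₁+k₂) = 16.34 N/m
T = 2π√(m/k_eq) = 2π√(0.84/16.34) = 1.424 s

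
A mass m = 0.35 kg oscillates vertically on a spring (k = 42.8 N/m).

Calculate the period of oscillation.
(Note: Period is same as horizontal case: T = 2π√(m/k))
T = 2π√(m/k) = 2π√(0.35/42.8) = 0.5682 s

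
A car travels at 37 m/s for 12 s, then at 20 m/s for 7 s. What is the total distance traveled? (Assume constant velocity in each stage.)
d₁ = v₁t₁ = 37 × 12 = 444 m
d₂ = v₂t₂ = 20 × 7 = 140 m
d_total = 444 + 140 = 584 m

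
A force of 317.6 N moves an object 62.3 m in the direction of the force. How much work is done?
W = Fd = 317.6×62.3 = 19786.0 J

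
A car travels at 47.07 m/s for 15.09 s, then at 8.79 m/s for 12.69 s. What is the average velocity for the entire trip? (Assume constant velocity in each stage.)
d₁ = v₁t₁ = 47.07 × 15.09 = 710.286 m
d₂ = v₂t₂ = 8.79 × 12.69 = 111.545 m
d_total = 821.83 m, t_total = 27.78 s
v_avg = d_total/t_total = 821.83/27.78 = 29.58 m/s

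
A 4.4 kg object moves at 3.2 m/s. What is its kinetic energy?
KE = ½mv² = ½×4.4×3.2² = 22.528 J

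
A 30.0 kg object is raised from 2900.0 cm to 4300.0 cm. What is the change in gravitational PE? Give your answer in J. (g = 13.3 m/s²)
ΔPE = mg(h₂ − h₁) = 30 kg × 13.3 m/s² × (43 − 29) m = 5586 J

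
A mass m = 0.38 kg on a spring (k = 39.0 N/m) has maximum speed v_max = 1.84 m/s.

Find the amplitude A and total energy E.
½mv²_max = ½kA² → A = v_max√(m/k) = 1.84×√(0.38/39.0) = 0.1816 m = 18.16 cm
E = ½mv²_max = ½×0.38×1.84² = 0.6433 J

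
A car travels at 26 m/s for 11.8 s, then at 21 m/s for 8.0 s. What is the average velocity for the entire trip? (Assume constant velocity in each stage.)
d₁ = v₁t₁ = 26 × 11.8 = 306.8 m
d₂ = v₂t₂ = 21 × 8.0 = 168 m
d_total = 474.8 m, t_total = 19.8 s
v_avg = d_total/t_total = 474.8/19.8 = 23.98 m/s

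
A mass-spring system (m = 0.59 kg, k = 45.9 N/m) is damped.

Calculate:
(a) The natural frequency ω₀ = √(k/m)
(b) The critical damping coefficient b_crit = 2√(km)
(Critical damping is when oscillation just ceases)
ω₀ = √(k/m) = √(45.9/0.59) = 8.82 rad/s
b_crit = 2√(km) = 2√(45.9×0.59) = 10.41 kg/s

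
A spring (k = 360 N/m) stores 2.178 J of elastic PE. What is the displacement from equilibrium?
PE = ½kx² → x = √(2PE/k) = √(2×2.178/360) = 0.11 m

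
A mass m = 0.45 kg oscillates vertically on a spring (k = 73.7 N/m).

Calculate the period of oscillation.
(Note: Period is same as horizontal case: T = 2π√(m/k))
T = 2π√(m/k) = 2π√(0.45/73.7) = 0.491 s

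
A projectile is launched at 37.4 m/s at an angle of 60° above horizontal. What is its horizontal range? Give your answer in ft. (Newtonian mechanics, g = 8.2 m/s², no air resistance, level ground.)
R = v₀² sin(2θ) / g (with unit conversion) = 484.7 ft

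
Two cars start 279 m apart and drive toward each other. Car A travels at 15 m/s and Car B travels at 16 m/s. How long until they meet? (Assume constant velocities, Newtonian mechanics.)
Combined speed: v_combined = 15 + 16 = 31 m/s
Time to meet: t = d/31 = 279/31 = 9.0 s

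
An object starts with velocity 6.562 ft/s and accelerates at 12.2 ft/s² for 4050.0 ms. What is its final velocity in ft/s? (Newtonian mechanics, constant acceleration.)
v = v₀ + at (with unit conversion) = 55.97 ft/s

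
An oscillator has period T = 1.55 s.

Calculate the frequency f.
f = 1/T = 1/1.55 = 0.6452 Hz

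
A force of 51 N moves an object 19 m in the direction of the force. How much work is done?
W = Fd = 51×19 = 969.0 J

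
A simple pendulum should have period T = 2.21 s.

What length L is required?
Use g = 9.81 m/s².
T = 2π√(L/g) → L = g(T/2π)² = 9.81×(2.21/2π)² = 1.214 m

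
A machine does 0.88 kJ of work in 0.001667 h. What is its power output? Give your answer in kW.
P = W/t = 880 J / 6.001 s = 146.6 W = 0.1466 kW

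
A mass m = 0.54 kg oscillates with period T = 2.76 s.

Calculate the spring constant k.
T = 2π√(m/k) → k = m(2π/T)² = 0.54×(2π/2.76)² = 2.799 N/m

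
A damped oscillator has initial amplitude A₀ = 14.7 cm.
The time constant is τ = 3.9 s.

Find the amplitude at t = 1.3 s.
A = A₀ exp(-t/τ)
A = A₀ exp(−t/τ) = 14.7×exp(−1.3/3.9) = 10.53 cm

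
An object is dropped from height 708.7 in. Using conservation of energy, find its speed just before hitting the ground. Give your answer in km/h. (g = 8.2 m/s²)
mgh = ½mv² → v = √(2gh) = √(2×8.2×18) = 17.18 m/s = 61.85 km/h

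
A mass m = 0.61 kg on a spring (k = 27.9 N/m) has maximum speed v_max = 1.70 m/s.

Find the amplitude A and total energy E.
½mv²_max = ½kA² → A = v_max√(m/k) = 1.7×√(0.61/27.9) = 0.2514 m = 25.14 cm
E = ½mv²_max = ½×0.61×1.7² = 0.8814 J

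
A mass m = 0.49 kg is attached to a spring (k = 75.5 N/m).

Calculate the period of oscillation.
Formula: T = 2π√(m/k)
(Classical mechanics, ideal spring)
T = 2π√(m/k) = 2π√(0.49/75.5) = 0.5062 s; f = 1/T = 1.976 Hz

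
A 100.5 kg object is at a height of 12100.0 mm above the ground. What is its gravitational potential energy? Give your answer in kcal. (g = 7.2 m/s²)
PE = mgh = 100.5 kg × 7.2 m/s² × 12.1 m = 8756 J = 2.093 kcal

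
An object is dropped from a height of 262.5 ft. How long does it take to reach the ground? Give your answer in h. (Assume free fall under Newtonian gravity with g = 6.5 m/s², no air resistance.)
t = √(2h/g) (with unit conversion) = 0.001378 h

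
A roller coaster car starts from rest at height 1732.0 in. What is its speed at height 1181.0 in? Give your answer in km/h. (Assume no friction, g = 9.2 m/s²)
mgh₁ = ½mv₂² + mgh₂ → v₂ = √(2g(h₁−h₂)) = √(2×9.2×(43.99−30)) = 16.05 m/s = 57.77 km/h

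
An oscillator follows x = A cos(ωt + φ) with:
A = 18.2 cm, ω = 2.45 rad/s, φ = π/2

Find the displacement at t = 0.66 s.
x = A cos(ωt + φ) = 18.2×cos(2.45×0.66 + π/2) = -18.18 cm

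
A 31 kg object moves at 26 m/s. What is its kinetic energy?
KE = ½mv² = ½×31×26² = 10478.0 J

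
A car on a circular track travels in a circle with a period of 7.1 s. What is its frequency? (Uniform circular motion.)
f = 1/T = 1/7.1 = 0.1408 Hz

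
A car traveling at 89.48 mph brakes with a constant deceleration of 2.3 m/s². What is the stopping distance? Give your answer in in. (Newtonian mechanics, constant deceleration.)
d = v₀² / (2a) (with unit conversion) = 13690.0 in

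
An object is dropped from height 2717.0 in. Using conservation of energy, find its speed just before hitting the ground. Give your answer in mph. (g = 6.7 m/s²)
mgh = ½mv² → v = √(2gh) = √(2×6.7×69.01) = 30.41 m/s = 68.02 mph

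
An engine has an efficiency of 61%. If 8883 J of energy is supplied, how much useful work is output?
W_out = η × W_in = 0.61 × 8883 = 5418.6 J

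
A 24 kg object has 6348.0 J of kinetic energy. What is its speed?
KE = ½mv² → v = √(2KE/m) = √(2×6348.0/24) = 23.0 m/s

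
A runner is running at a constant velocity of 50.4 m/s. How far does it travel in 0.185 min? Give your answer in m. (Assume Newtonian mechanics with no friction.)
d = vt (with unit conversion) = 559.4 m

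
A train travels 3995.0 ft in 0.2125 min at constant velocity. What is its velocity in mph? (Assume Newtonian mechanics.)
v = d/t (with unit conversion) = 213.6 mph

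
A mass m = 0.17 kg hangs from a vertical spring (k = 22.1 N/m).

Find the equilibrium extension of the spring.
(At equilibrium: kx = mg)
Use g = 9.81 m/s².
x_eq = mg/k = 0.17×9.81/22.1 = 0.07546 m = 7.546 cm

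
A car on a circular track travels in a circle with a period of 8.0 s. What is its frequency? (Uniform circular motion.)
f = 1/T = 1/8.0 = 0.125 Hz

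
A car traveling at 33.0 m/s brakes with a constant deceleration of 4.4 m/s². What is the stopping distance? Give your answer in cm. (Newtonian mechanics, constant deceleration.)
d = v₀² / (2a) (with unit conversion) = 12370.0 cm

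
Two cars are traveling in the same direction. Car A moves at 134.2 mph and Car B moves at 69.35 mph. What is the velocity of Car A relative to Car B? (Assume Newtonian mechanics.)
v_rel = v_A - v_B = 134.2 - 69.35 = 64.85 mph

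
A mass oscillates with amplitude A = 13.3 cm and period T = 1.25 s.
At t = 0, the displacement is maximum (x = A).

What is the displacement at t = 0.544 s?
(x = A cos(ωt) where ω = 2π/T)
ω = 2π/T = 2π/1.25 = 5.027 rad/s
x = A cos(ωt) = 13.3×cos(5.027×0.544) = -12.21 cm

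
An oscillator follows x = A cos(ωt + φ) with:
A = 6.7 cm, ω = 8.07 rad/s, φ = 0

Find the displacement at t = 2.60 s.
x = A cos(ωt + φ) = 6.7×cos(8.07×2.6 + 0) = -3.568 cm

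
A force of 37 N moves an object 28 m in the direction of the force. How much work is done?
W = Fd = 37×28 = 1036.0 J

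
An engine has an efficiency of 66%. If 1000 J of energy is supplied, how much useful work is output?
W_out = η × W_in = 0.66 × 1000 = 660.0 J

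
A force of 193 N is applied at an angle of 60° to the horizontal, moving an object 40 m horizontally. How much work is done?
W = Fd cosθ = 193×40×cos(60°) = 3860.0 J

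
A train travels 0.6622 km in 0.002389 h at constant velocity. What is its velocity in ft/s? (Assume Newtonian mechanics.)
v = d/t (with unit conversion) = 252.6 ft/s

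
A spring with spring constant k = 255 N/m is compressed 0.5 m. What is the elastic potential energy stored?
PE = ½kx² = ½×255×0.5² = 31.88 J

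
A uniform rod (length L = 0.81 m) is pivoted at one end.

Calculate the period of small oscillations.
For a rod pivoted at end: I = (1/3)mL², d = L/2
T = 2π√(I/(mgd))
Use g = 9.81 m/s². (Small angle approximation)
I/m = (1/3)L² = 0.2187 m²; d = L/2 = 0.405 m
T = 2π√(I/(mgd)) = 2π√(0.2187/(9.81×0.405)) = 1.474 s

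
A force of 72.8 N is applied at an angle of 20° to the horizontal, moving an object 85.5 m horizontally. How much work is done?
W = Fd cosθ = 72.8×85.5×cos(20°) = 5849.0 J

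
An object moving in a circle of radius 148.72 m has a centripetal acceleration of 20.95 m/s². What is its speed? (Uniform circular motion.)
v = √(a_c × r) = √(20.95 × 148.72) = 55.82 m/s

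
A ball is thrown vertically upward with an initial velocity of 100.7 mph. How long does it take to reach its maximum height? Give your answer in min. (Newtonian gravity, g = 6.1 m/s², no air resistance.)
t_up = v₀/g (with unit conversion) = 0.123 min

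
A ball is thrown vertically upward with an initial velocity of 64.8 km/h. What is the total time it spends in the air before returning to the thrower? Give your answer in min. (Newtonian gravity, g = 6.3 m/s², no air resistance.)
t_total = 2v₀/g (with unit conversion) = 0.09524 min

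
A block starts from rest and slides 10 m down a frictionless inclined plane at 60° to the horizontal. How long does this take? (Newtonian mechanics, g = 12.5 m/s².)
a = g sin(θ) = 12.5 × sin(60°) = 10.83 m/s²
t = √(2d/a) = √(2 × 10 / 10.83) = 1.36 s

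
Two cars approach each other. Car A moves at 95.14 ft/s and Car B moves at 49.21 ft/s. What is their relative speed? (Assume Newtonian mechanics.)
v_rel = v_A + v_B = 95.14 + 49.21 = 144.3 ft/s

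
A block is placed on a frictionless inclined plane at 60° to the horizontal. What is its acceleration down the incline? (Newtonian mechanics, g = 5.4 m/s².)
a = g sin(θ) = 5.4 × sin(60°) = 5.4 × 0.866 = 4.68 m/s²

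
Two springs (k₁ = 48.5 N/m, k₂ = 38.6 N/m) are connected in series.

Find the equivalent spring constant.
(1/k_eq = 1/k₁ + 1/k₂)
1/k_eq = 1/48.5 + 1/38.6 = 0.046525; k_eq = 21.49 N/m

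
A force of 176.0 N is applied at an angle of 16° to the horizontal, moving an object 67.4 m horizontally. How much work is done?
W = Fd cosθ = 176.0×67.4×cos(16°) = 11403.0 J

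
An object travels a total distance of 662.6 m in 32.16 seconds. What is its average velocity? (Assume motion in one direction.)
v_avg = Δd / Δt = 662.6 / 32.16 = 20.6 m/s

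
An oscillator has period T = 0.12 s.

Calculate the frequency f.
f = 1/T = 1/0.12 = 8.333 Hz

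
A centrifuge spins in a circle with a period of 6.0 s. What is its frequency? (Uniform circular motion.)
f = 1/T = 1/6.0 = 0.1667 Hz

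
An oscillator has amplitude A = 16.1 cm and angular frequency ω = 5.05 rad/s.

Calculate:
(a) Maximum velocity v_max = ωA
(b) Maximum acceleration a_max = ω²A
v_max = ωA = 5.05×0.161 = 0.8131 m/s
a_max = ω²A = 5.05²×0.161 = 4.106 m/s²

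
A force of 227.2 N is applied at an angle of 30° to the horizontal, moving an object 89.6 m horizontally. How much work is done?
W = Fd cosθ = 227.2×89.6×cos(30°) = 17630.0 J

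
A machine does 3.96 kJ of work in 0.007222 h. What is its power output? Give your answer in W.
P = W/t = 3960 J / 26 s = 152.3 W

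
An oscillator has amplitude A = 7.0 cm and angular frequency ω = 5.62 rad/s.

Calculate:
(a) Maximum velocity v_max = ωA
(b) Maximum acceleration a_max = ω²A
v_max = ωA = 5.62×0.07 = 0.3934 m/s
a_max = ω²A = 5.62²×0.07 = 2.211 m/s²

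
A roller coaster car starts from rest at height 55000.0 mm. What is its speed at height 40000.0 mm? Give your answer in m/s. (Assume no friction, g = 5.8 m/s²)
mgh₁ = ½mv₂² + mgh₂ → v₂ = √(2g(h₁−h₂)) = √(2×5.8×(55−40)) = 13.19 m/s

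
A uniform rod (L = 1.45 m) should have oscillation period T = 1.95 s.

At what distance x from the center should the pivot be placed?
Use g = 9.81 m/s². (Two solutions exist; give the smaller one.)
T = 2π√((L²/12 + x²)/(gx)). Let c = T²g/(4π²) = 0.9449.
x² − cx + L²/12 = 0 → x = (c − √(c² − L²/3))/2 = 0.2534 m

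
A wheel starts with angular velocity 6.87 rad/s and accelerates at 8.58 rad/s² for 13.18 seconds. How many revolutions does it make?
θ = ω₀t + ½αt² = 6.87×13.18 + ½×8.58×13.18² = 835.77 rad
Revolutions = θ/(2π) = 835.77/(2π) = 133.02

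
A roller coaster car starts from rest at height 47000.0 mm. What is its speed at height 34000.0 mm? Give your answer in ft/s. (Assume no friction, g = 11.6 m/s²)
mgh₁ = ½mv₂² + mgh₂ → v₂ = √(2g(h₁−h₂)) = √(2×11.6×(47−34)) = 17.37 m/s = 56.98 ft/s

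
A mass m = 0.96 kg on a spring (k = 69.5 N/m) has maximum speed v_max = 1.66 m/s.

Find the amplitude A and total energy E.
½mv²_max = ½kA² → A = v_max√(m/k) = 1.66×√(0.96/69.5) = 0.1951 m = 19.51 cm
E = ½mv²_max = ½×0.96×1.66² = 1.323 J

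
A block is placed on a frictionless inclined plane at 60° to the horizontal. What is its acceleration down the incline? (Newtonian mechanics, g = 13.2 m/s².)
a = g sin(θ) = 13.2 × sin(60°) = 13.2 × 0.866 = 11.43 m/s²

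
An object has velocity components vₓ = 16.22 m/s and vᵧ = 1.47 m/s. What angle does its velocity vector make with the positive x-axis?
θ = arctan(vᵧ/vₓ) = arctan(1.47/16.22) = 5.18°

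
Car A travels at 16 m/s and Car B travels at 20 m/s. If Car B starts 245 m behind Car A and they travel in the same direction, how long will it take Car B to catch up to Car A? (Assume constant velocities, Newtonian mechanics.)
Relative speed: v_rel = 20 - 16 = 4 m/s
Time to catch: t = d₀/v_rel = 245/4 = 61.25 s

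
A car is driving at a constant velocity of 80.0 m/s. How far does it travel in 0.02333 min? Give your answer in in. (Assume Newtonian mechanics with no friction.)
d = vt (with unit conversion) = 4409.0 in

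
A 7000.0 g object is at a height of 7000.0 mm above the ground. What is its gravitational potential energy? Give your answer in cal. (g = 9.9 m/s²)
PE = mgh = 7 kg × 9.9 m/s² × 7 m = 485.1 J = 115.9 cal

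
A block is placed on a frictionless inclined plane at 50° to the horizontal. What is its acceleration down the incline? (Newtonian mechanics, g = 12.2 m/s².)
a = g sin(θ) = 12.2 × sin(50°) = 12.2 × 0.766 = 9.35 m/s²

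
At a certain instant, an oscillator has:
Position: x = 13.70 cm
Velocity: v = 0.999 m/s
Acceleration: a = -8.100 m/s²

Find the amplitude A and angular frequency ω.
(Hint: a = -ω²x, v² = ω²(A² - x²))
a = −ω²x → ω = √(|a|/x) = √(8.1/0.137) = 7.689 rad/s
v² = ω²(A² − x²) → A = √(x² + v²/ω²) = √(0.137² + 0.999²/7.689²) = 0.1888 m = 18.88 cm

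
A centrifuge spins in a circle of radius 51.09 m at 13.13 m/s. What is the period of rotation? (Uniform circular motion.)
T = 2πr/v = 2π×51.09/13.13 = 24.45 s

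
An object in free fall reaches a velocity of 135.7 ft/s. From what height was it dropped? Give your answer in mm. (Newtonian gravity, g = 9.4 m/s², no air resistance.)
h = v²/(2g) (with unit conversion) = 91000.0 mm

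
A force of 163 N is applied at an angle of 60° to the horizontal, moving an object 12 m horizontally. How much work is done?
W = Fd cosθ = 163×12×cos(60°) = 978.0 J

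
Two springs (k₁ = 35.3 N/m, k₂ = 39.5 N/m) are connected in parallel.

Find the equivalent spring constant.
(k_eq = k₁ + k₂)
k_eq = k₁ + k₂ = 35.3 + 39.5 = 74.8 N/m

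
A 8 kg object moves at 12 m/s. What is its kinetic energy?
KE = ½mv² = ½×8×12² = 576.0 J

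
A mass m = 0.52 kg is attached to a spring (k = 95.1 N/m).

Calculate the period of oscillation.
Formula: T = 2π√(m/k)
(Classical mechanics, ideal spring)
T = 2π√(m/k) = 2π√(0.52/95.1) = 0.4646 s; f = 1/T = 2.152 Hz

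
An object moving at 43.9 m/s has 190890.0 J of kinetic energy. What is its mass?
KE = ½mv² → m = 2KE/v² = 2×190890.0/43.9² = 198.1 kg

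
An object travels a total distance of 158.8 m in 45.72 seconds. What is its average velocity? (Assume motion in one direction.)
v_avg = Δd / Δt = 158.8 / 45.72 = 3.47 m/s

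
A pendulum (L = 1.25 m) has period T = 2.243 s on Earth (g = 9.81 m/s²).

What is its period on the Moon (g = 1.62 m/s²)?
T = 2π√(L/g), so T_moon/T_earth = √(g_earth/g_moon)
T_moon = 2π√(1.25/1.62) = 5.519 s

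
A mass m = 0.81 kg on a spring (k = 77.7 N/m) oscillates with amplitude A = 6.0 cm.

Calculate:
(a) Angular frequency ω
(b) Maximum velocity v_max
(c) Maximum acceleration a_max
ω = √(k/m) = √(77.7/0.81) = 9.794 rad/s
v_max = ωA = 9.794×0.06 = 0.5877 m/s
a_max = ω²A = 9.794²×0.06 = 5.756 m/s²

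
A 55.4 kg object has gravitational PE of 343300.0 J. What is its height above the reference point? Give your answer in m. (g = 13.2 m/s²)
PE = mgh → h = PE/(mg) = 3.433e+05 J / (55.4 kg × 13.2 m/s²) = 469.5 m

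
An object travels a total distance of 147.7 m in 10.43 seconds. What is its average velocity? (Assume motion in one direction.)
v_avg = Δd / Δt = 147.7 / 10.43 = 14.16 m/s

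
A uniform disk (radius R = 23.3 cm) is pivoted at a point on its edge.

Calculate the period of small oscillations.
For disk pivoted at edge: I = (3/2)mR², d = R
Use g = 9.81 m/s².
I/m = (3/2)R² = 0.08143 m²; d = R = 0.233 m
T = 2π√((3/2)R²/(gR)) = 2π√(3R/(2g)) = 1.186 s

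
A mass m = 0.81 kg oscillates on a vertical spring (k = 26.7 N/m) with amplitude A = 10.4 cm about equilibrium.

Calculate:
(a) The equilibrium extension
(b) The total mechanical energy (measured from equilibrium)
x_eq = mg/k = 0.81×9.81/26.7 = 0.2976 m = 29.76 cm
E = ½kA² = ½×26.7×(0.104)² = 0.1444 J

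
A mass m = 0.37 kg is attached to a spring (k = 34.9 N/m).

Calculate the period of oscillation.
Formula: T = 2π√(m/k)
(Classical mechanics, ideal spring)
T = 2π√(m/k) = 2π√(0.37/34.9) = 0.6469 s; f = 1/T = 1.546 Hz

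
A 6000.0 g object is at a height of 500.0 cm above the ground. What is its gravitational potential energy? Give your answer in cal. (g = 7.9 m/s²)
PE = mgh = 6 kg × 7.9 m/s² × 5 m = 237 J = 56.64 cal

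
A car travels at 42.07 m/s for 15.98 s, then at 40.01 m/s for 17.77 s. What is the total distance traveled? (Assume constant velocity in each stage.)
d₁ = v₁t₁ = 42.07 × 15.98 = 672.279 m
d₂ = v₂t₂ = 40.01 × 17.77 = 710.978 m
d_total = 672.279 + 710.978 = 1383.26 m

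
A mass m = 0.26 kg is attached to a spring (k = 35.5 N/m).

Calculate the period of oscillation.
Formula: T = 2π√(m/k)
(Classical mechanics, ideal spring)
T = 2π√(m/k) = 2π√(0.26/35.5) = 0.5377 s; f = 1/T = 1.86 Hz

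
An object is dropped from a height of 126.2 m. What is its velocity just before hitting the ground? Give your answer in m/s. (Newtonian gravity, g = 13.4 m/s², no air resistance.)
v = √(2gh) = 58.16 m/s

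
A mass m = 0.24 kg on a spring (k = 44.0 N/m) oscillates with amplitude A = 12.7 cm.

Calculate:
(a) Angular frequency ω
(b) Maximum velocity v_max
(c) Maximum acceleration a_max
ω = √(k/m) = √(44.0/0.24) = 13.54 rad/s
v_max = ωA = 13.54×0.127 = 1.72 m/s
a_max = ω²A = 13.54²×0.127 = 23.28 m/s²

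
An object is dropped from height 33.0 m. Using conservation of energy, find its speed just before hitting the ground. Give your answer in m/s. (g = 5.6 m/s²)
mgh = ½mv² → v = √(2gh) = √(2×5.6×33) = 19.22 m/s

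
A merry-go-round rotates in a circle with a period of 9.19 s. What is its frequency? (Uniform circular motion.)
f = 1/T = 1/9.19 = 0.1088 Hz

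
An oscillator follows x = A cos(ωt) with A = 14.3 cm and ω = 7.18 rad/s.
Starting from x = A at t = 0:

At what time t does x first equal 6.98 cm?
cos(ωt) = x/A = 6.98/14.3 = 0.4881
ωt = arccos(0.4881) = 1.061 rad
t = 1.061/7.18 = 0.1478 s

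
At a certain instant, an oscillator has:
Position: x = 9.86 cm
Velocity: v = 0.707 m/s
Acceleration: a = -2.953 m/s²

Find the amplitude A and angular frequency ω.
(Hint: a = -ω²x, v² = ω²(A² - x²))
a = −ω²x → ω = √(|a|/x) = √(2.953/0.0986) = 5.473 rad/s
v² = ω²(A² − x²) → A = √(x² + v²/ω²) = √(0.0986² + 0.707²/5.473²) = 0.1625 m = 16.25 cm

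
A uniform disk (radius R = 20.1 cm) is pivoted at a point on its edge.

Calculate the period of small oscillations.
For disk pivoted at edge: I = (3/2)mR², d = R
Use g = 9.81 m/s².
I/m = (3/2)R² = 0.0606 m²; d = R = 0.201 m
T = 2π√((3/2)R²/(gR)) = 2π√(3R/(2g)) = 1.102 s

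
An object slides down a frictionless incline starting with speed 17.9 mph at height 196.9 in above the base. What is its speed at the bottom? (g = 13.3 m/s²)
½mv₀² + mgh = ½mv² → v = √(v₀² + 2gh) = √(8.002² + 2×13.3×5.001) = 14.04 m/s = 31.4 mph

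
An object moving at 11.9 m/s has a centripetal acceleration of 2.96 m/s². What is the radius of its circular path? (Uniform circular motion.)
r = v²/a_c = 11.9²/2.96 = 47.84 m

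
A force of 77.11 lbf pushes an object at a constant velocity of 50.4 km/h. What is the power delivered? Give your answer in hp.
P = Fv = 343 N × 14 m/s = 4802 W = 6.44 hp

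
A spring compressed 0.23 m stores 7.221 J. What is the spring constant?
PE = ½kx² → k = 2PE/x² = 2×7.221/0.23² = 273.0 N/m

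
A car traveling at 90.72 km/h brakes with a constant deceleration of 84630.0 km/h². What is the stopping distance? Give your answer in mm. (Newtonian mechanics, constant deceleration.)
d = v₀² / (2a) (with unit conversion) = 48620.0 mm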